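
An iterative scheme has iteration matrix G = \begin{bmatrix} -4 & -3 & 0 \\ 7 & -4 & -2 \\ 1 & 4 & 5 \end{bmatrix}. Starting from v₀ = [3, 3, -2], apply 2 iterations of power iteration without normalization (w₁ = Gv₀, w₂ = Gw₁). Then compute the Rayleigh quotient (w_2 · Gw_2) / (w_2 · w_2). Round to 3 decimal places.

-4.620

w1 = Gv₀ = ((-4)·3 + (-3)·3 + 0·(-2); 7·3 + (-4)·3 + (-2)·(-2); 1·3 + 4·3 + 5·(-2)) = (-21, 13, 5)
w2 = Gw1 = ((-4)·(-21) + (-3)·13 + 0·5; 7·(-21) + (-4)·13 + (-2)·5; 1·(-21) + 4·13 + 5·5) = (45, -209, 56)
Gw2 = (447, 1039, -511)
w2·Gw2 = 45·447 + (-209)·1039 + 56·(-511) = -225652; w2·w2 = 45·45 + (-209)·(-209) + 56·56 = 48842
λ ≈ -225652/48842 = -4.620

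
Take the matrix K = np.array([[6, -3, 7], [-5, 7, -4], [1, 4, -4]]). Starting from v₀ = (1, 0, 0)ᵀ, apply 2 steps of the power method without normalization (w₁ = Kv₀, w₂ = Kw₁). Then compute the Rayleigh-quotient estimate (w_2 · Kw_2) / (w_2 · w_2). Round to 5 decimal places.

w1 = Kv₀ = (6·1 + (-3)·0 + 7·0; (-5)·1 + 7·0 + (-4)·0; 1·1 + 4·0 + (-4)·0) = (6, -5, 1)
w2 = Kw1 = (6·6 + (-3)·(-5) + 7·1; (-5)·6 + 7·(-5) + (-4)·1; 1·6 + 4·(-5) + (-4)·1) = (58, -69, -18)
Kw2 = (429, -701, -146)
w2·Kw2 = 58·429 + (-69)·(-701) + (-18)·(-146) = 75879; w2·w2 = 58·58 + (-69)·(-69) + (-18)·(-18) = 8449
λ ≈ 75879/8449 = 8.98083

8.98083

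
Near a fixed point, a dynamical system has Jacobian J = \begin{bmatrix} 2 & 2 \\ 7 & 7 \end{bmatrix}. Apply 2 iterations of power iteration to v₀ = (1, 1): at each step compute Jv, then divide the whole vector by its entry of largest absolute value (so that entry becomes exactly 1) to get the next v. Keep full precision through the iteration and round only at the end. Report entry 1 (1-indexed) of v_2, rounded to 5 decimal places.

0.28571

Jv0 = (4.000000, 14.000000); divide by 14.000000 → v1 = (0.285714, 1.000000)
Jv1 = (2.571429, 9.000000); divide by 9.000000 → v2 = (0.285714, 1.000000)
Requested entry of v2: 36/126 = 0.28571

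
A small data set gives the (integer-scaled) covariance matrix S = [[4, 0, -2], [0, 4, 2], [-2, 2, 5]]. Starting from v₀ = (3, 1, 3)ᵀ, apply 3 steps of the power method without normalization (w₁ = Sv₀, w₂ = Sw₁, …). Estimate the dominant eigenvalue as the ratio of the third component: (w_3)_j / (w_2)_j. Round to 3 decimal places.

6.905

w1 = Sv₀ = (6, 10, 11)
w2 = Sw1 = (2, 62, 63)
w3 = Sw2 = (-118, 374, 435)
Ratio at component: 435 / 63 = 6.905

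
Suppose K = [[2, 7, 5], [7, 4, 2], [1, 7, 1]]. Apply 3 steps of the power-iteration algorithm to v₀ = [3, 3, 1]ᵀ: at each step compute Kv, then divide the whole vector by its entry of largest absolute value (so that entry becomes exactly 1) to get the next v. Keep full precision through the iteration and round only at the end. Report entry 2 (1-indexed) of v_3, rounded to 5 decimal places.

Kv0 = (32.000000, 35.000000, 25.000000); divide by 35.000000 → v1 = (0.914286, 1.000000, 0.714286)
Kv1 = (12.400000, 11.828571, 8.628571); divide by 12.400000 → v2 = (1.000000, 0.953917, 0.695853)
Kv2 = (12.156682, 12.207373, 8.373272); divide by 12.207373 → v3 = (0.995847, 1.000000, 0.685919)
Requested entry of v3: 5298/5298 = 1.00000

1.00000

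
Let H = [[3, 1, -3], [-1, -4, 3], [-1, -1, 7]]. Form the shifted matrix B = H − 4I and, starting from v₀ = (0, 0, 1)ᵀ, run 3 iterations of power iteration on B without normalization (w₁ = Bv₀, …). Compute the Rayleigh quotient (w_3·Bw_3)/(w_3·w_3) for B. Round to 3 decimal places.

μ ≈ -5.618

B = H − 4I has rows (-1, 1, -3); (-1, -8, 3); (-1, -1, 3)
w1 = Bv₀ = ((-1)·0 + 1·0 + (-3)·1; (-1)·0 + (-8)·0 + 3·1; (-1)·0 + (-1)·0 + 3·1) = (-3, 3, 3)
w2 = Bw1 = ((-1)·(-3) + 1·3 + (-3)·3; (-1)·(-3) + (-8)·3 + 3·3; (-1)·(-3) + (-1)·3 + 3·3) = (-3, -12, 9)
w3 = Bw2 = (-36, 126, 42)
Bw3 = (36, -846, 36)
w3·Bw3 = -106380; w3·w3 = 18936; μ ≈ -106380/18936 = -5.618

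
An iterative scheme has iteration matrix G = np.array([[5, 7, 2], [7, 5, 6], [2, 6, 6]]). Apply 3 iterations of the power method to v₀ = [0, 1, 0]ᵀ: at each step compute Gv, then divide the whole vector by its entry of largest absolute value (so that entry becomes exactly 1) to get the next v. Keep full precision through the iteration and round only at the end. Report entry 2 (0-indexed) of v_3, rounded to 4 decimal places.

Gv0 = (7.00000, 5.00000, 6.00000); divide by 7.00000 → v1 = (1.00000, 0.71429, 0.85714)
Gv1 = (11.71429, 15.71429, 11.42857); divide by 15.71429 → v2 = (0.74545, 1.00000, 0.72727)
Gv2 = (12.18182, 14.58182, 11.85455); divide by 14.58182 → v3 = (0.83541, 1.00000, 0.81297)
Requested entry of v3: 1304/1604 = 0.8130

0.8130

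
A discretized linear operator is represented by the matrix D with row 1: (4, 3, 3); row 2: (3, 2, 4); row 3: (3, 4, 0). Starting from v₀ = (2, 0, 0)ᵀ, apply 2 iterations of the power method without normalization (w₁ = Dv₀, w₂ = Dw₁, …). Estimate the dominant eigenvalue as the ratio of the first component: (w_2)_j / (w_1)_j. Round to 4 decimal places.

w1 = Dv₀ = (4·2 + 3·0 + 3·0; 3·2 + 2·0 + 4·0; 3·2 + 4·0 + 0·0) = (8, 6, 6)
w2 = Dw1 = (4·8 + 3·6 + 3·6; 3·8 + 2·6 + 4·6; 3·8 + 4·6 + 0·6) = (68, 60, 48)
Ratio at component: 68 / 8 = 8.5000

8.5000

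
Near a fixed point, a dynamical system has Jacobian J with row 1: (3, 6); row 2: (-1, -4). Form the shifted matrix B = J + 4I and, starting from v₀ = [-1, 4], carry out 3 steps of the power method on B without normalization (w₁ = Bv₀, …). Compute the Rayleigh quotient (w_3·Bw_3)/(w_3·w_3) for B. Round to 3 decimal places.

μ ≈ 6.034

B = J + 4I has rows (7, 6); (-1, 0)
w1 = Bv₀ = (17, 1)
w2 = Bw1 = (125, -17)
w3 = Bw2 = (773, -125)
Bw3 = (4661, -773)
w3·Bw3 = 3699578; w3·w3 = 613154; μ ≈ 3699578/613154 = 6.034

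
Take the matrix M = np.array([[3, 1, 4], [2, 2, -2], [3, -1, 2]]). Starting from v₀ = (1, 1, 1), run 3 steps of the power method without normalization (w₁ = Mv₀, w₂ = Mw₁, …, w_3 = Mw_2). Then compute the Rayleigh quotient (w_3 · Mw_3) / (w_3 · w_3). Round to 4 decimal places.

w1 = Mv₀ = (8, 2, 4)
w2 = Mw1 = (42, 12, 30)
w3 = Mw2 = (258, 48, 174)
Mw3 = (1518, 264, 1074)
w3·Mw3 = 258·1518 + 48·264 + 174·1074 = 591192; w3·w3 = 258·258 + 48·48 + 174·174 = 99144
λ ≈ 591192/99144 = 5.9630

5.9630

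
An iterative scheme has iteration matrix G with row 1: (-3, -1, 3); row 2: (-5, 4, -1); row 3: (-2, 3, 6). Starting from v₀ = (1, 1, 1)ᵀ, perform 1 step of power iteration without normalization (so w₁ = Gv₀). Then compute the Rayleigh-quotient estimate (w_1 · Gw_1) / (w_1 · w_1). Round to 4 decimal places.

λ ≈ 4.8148

w1 = Gv₀ = ((-3)·1 + (-1)·1 + 3·1; (-5)·1 + 4·1 + (-1)·1; (-2)·1 + 3·1 + 6·1) = (-1, -2, 7)
Gw1 = (26, -10, 38)
w1·Gw1 = (-1)·26 + (-2)·(-10) + 7·38 = 260; w1·w1 = (-1)·(-1) + (-2)·(-2) + 7·7 = 54
λ ≈ 260/54 = 4.8148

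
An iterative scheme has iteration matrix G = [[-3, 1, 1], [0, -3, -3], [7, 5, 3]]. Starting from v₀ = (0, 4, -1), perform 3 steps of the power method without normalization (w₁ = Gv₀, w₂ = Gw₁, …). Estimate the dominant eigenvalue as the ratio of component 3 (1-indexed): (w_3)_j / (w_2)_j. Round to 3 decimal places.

λ ≈ -1.704

w1 = Gv₀ = ((-3)·0 + 1·4 + 1·(-1); 0·0 + (-3)·4 + (-3)·(-1); 7·0 + 5·4 + 3·(-1)) = (3, -9, 17)
w2 = Gw1 = ((-3)·3 + 1·(-9) + 1·17; 0·3 + (-3)·(-9) + (-3)·17; 7·3 + 5·(-9) + 3·17) = (-1, -24, 27)
w3 = Gw2 = (6, -9, -46)
Ratio at component: -46 / 27 = -1.704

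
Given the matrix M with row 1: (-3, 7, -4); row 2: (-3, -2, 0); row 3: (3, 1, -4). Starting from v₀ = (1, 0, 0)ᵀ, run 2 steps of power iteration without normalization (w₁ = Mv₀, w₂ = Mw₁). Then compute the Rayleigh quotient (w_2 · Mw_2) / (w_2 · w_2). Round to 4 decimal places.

-4.9804

w1 = Mv₀ = (-3, -3, 3)
w2 = Mw1 = (-24, 15, -24)
Mw2 = (273, 42, 39)
w2·Mw2 = (-24)·273 + 15·42 + (-24)·39 = -6858; w2·w2 = (-24)·(-24) + 15·15 + (-24)·(-24) = 1377
λ ≈ -6858/1377 = -4.9804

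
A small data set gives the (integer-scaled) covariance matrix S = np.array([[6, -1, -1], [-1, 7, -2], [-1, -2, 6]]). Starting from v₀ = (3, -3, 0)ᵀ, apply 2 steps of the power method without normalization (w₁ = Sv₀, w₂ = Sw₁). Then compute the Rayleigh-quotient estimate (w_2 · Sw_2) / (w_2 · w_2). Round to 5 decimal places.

w1 = Sv₀ = (21, -24, 3)
w2 = Sw1 = (147, -195, 45)
Sw2 = (1032, -1602, 513)
w2·Sw2 = 147·1032 + (-195)·(-1602) + 45·513 = 487179; w2·w2 = 147·147 + (-195)·(-195) + 45·45 = 61659
λ ≈ 487179/61659 = 7.90118

7.90118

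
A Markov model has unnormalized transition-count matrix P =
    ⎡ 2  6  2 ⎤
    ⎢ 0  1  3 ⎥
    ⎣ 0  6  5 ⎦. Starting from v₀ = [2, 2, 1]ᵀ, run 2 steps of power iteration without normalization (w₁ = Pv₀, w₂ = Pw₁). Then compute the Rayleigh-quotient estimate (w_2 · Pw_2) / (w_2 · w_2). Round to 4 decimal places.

λ ≈ 7.7319

w1 = Pv₀ = (2·2 + 6·2 + 2·1; 0·2 + 1·2 + 3·1; 0·2 + 6·2 + 5·1) = (18, 5, 17)
w2 = Pw1 = (2·18 + 6·5 + 2·17; 0·18 + 1·5 + 3·17; 0·18 + 6·5 + 5·17) = (100, 56, 115)
Pw2 = (766, 401, 911)
w2·Pw2 = 100·766 + 56·401 + 115·911 = 203821; w2·w2 = 100·100 + 56·56 + 115·115 = 26361
λ ≈ 203821/26361 = 7.7319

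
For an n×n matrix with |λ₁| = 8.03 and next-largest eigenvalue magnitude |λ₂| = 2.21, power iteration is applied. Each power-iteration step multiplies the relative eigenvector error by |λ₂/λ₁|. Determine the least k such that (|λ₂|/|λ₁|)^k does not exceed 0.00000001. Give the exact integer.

|λ₂/λ₁| = 2.21/8.03 = 0.27522
Need k ≥ ln(0.00000001) / ln(0.27522) = -18.4207 / -1.2902 ≈ 14.277
Smallest integer k satisfying the bound: 15

15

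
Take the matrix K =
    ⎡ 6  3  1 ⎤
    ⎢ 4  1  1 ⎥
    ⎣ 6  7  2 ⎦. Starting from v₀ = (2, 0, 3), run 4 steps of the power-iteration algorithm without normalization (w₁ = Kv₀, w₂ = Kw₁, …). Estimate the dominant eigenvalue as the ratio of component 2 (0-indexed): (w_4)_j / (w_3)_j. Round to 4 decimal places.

w1 = Kv₀ = (6·2 + 3·0 + 1·3; 4·2 + 1·0 + 1·3; 6·2 + 7·0 + 2·3) = (15, 11, 18)
w2 = Kw1 = (6·15 + 3·11 + 1·18; 4·15 + 1·11 + 1·18; 6·15 + 7·11 + 2·18) = (141, 89, 203)
w3 = Kw2 = (1316, 856, 1875)
w4 = Kw3 = (12339, 7995, 17638)
Ratio at component: 17638 / 1875 = 9.4069

λ ≈ 9.4069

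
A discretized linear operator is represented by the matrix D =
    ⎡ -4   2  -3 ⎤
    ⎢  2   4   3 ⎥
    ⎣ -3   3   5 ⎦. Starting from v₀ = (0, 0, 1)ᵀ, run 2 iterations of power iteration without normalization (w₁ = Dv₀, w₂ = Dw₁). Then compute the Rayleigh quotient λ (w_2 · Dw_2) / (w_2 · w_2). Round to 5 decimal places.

w1 = Dv₀ = (-3, 3, 5)
w2 = Dw1 = (3, 21, 43)
Dw2 = (-99, 219, 269)
w2·Dw2 = 3·(-99) + 21·219 + 43·269 = 15869; w2·w2 = 3·3 + 21·21 + 43·43 = 2299
λ ≈ 15869/2299 = 6.90257

λ ≈ 6.90257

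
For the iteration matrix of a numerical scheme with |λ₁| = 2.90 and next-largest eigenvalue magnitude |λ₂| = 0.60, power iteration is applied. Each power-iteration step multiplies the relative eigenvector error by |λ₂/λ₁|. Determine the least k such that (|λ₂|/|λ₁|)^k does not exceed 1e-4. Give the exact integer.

|λ₂/λ₁| = 0.60/2.90 = 0.20690
Need k ≥ ln(1e-4) / ln(0.20690) = -9.2103 / -1.5755 ≈ 5.846
Smallest integer k satisfying the bound: 6

6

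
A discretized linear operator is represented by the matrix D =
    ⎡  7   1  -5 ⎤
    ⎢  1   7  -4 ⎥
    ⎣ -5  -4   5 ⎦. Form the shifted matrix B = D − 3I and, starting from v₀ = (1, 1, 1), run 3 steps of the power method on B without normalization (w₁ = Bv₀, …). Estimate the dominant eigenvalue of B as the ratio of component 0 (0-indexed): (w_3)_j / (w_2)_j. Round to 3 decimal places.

B = D − 3I has rows (4, 1, -5); (1, 4, -4); (-5, -4, 2)
w1 = Bv₀ = (0, 1, -7)
w2 = Bw1 = (36, 32, -18)
w3 = Bw2 = (266, 236, -344)
Ratio: 266/36 = 7.389

μ ≈ 7.389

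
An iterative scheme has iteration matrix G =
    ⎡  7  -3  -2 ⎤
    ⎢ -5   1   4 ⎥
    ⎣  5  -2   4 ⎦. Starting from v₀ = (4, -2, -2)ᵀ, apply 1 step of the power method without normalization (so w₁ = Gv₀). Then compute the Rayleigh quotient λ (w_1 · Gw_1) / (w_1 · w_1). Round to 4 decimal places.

8.4677

w1 = Gv₀ = (38, -30, 16)
Gw1 = (324, -156, 314)
w1·Gw1 = 38·324 + (-30)·(-156) + 16·314 = 22016; w1·w1 = 38·38 + (-30)·(-30) + 16·16 = 2600
λ ≈ 22016/2600 = 8.4677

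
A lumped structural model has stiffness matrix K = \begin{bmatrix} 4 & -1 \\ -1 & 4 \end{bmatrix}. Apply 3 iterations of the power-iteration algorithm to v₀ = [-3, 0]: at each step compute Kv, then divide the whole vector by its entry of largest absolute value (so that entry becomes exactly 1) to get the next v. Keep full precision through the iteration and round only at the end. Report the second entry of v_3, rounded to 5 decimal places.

Kv0 = (-12.000000, 3.000000); divide by -12.000000 → v1 = (1.000000, -0.250000)
Kv1 = (4.250000, -2.000000); divide by 4.250000 → v2 = (1.000000, -0.470588)
Kv2 = (4.470588, -2.882353); divide by 4.470588 → v3 = (1.000000, -0.644737)
Requested entry of v3: 147/-228 = -0.64474

-0.64474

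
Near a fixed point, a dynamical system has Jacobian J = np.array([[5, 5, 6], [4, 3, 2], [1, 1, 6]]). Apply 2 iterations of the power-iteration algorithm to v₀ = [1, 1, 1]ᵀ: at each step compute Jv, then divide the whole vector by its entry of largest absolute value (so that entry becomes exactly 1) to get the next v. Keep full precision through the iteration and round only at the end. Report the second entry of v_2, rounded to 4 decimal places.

Jv0 = (16.00000, 9.00000, 8.00000); divide by 16.00000 → v1 = (1.00000, 0.56250, 0.50000)
Jv1 = (10.81250, 6.68750, 4.56250); divide by 10.81250 → v2 = (1.00000, 0.61850, 0.42197)
Requested entry of v2: 107/173 = 0.6185

0.6185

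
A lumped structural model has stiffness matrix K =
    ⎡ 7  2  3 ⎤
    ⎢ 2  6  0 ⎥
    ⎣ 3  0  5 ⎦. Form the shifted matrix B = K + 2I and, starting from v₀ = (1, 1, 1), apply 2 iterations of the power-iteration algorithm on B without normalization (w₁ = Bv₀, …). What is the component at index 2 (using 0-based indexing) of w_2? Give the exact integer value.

112

B = K + 2I has rows (9, 2, 3); (2, 8, 0); (3, 0, 7)
w1 = Bv₀ = (9·1 + 2·1 + 3·1; 2·1 + 8·1 + 0·1; 3·1 + 0·1 + 7·1) = (14, 10, 10)
w2 = Bw1 = (9·14 + 2·10 + 3·10; 2·14 + 8·10 + 0·10; 3·14 + 0·10 + 7·10) = (176, 108, 112)
Requested component of w2: 112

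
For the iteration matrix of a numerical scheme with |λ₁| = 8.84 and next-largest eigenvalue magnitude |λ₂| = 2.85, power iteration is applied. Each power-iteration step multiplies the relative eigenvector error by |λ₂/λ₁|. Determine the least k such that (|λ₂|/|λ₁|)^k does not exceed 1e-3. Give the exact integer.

7

|λ₂/λ₁| = 2.85/8.84 = 0.32240
Need k ≥ ln(1e-3) / ln(0.32240) = -6.9078 / -1.1320 ≈ 6.102
Smallest integer k satisfying the bound: 7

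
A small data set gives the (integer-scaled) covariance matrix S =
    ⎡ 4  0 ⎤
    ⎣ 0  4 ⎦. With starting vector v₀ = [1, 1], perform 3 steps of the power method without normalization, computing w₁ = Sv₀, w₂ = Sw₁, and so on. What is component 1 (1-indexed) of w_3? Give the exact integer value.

w1 = Sv₀ = (4·1 + 0·1; 0·1 + 4·1) = (4, 4)
w2 = Sw1 = (4·4 + 0·4; 0·4 + 4·4) = (16, 16)
w3 = Sw2 = (64, 64)
The requested component of w3 is 64.

64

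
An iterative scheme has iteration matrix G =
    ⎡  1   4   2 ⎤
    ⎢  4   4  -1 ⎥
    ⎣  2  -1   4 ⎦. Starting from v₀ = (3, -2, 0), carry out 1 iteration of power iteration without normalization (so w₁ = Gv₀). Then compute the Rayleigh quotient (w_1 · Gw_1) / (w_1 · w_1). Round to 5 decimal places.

-0.37143

w1 = Gv₀ = (1·3 + 4·(-2) + 2·0; 4·3 + 4·(-2) + (-1)·0; 2·3 + (-1)·(-2) + 4·0) = (-5, 4, 8)
Gw1 = (27, -12, 18)
w1·Gw1 = (-5)·27 + 4·(-12) + 8·18 = -39; w1·w1 = (-5)·(-5) + 4·4 + 8·8 = 105
λ ≈ -39/105 = -0.37143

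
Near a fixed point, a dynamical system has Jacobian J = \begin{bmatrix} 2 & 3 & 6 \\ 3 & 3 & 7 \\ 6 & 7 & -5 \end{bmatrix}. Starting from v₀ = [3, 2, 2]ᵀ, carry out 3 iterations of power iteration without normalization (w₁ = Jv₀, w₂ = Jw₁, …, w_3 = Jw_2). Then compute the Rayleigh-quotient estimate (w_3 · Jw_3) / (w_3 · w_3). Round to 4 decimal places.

w1 = Jv₀ = (24, 29, 22)
w2 = Jw1 = (267, 313, 237)
w3 = Jw2 = (2895, 3399, 2608)
Jw3 = (31635, 37138, 28123)
w3·Jw3 = 2895·31635 + 3399·37138 + 2608·28123 = 291160171; w3·w3 = 2895·2895 + 3399·3399 + 2608·2608 = 26735890
λ ≈ 291160171/26735890 = 10.8902

λ ≈ 10.8902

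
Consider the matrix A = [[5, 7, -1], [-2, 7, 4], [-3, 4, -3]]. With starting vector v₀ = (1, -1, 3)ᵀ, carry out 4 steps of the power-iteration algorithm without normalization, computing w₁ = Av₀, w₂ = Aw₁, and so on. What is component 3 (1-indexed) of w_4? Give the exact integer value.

2097

w1 = Av₀ = (5·1 + 7·(-1) + (-1)·3; (-2)·1 + 7·(-1) + 4·3; (-3)·1 + 4·(-1) + (-3)·3) = (-5, 3, -16)
w2 = Aw1 = (5·(-5) + 7·3 + (-1)·(-16); (-2)·(-5) + 7·3 + 4·(-16); (-3)·(-5) + 4·3 + (-3)·(-16)) = (12, -33, 75)
w3 = Aw2 = (-246, 45, -393)
w4 = Aw3 = (-522, -765, 2097)
The requested component of w4 is 2097.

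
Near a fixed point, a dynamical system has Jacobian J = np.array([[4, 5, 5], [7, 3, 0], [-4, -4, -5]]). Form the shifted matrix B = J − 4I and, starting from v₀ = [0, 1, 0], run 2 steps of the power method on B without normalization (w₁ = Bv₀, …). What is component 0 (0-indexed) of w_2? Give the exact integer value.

B = J − 4I has rows (0, 5, 5); (7, -1, 0); (-4, -4, -9)
w1 = Bv₀ = (0·0 + 5·1 + 5·0; 7·0 + (-1)·1 + 0·0; (-4)·0 + (-4)·1 + (-9)·0) = (5, -1, -4)
w2 = Bw1 = (0·5 + 5·(-1) + 5·(-4); 7·5 + (-1)·(-1) + 0·(-4); (-4)·5 + (-4)·(-1) + (-9)·(-4)) = (-25, 36, 20)
Requested component of w2: -25

-25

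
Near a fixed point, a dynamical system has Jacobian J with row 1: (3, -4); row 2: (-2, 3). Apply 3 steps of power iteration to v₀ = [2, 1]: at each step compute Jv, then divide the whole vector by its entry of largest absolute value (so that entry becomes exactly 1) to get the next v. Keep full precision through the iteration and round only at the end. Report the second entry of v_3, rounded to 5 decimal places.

-0.70690

Jv0 = (2.000000, -1.000000); divide by 2.000000 → v1 = (1.000000, -0.500000)
Jv1 = (5.000000, -3.500000); divide by 5.000000 → v2 = (1.000000, -0.700000)
Jv2 = (5.800000, -4.100000); divide by 5.800000 → v3 = (1.000000, -0.706897)
Requested entry of v3: -41/58 = -0.70690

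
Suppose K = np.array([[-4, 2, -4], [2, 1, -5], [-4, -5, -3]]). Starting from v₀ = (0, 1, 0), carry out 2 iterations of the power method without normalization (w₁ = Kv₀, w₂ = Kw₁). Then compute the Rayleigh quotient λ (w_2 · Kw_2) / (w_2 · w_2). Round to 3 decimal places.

w1 = Kv₀ = (2, 1, -5)
w2 = Kw1 = (14, 30, 2)
Kw2 = (-4, 48, -212)
w2·Kw2 = 14·(-4) + 30·48 + 2·(-212) = 960; w2·w2 = 14·14 + 30·30 + 2·2 = 1100
λ ≈ 960/1100 = 0.873

0.873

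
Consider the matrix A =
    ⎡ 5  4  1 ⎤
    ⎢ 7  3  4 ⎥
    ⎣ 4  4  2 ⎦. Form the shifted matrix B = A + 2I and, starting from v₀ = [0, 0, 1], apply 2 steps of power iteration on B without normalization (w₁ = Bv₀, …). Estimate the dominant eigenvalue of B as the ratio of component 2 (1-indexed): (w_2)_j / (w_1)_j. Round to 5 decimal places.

B = A + 2I has rows (7, 4, 1); (7, 5, 4); (4, 4, 4)
w1 = Bv₀ = (1, 4, 4)
w2 = Bw1 = (27, 43, 36)
Ratio: 43/4 = 10.75000

μ ≈ 10.75000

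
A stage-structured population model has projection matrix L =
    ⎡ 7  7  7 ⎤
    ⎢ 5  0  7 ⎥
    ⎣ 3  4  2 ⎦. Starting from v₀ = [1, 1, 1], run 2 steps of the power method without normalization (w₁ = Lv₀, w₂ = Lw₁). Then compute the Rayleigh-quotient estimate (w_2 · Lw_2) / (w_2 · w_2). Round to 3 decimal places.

14.080

w1 = Lv₀ = (7·1 + 7·1 + 7·1; 5·1 + 0·1 + 7·1; 3·1 + 4·1 + 2·1) = (21, 12, 9)
w2 = Lw1 = (7·21 + 7·12 + 7·9; 5·21 + 0·12 + 7·9; 3·21 + 4·12 + 2·9) = (294, 168, 129)
Lw2 = (4137, 2373, 1812)
w2·Lw2 = 294·4137 + 168·2373 + 129·1812 = 1848690; w2·w2 = 294·294 + 168·168 + 129·129 = 131301
λ ≈ 1848690/131301 = 14.080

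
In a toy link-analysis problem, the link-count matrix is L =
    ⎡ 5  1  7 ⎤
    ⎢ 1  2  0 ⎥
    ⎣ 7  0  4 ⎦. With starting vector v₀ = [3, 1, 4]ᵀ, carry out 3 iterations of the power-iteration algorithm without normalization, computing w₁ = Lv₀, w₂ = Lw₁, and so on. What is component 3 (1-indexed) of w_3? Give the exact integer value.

w1 = Lv₀ = (5·3 + 1·1 + 7·4; 1·3 + 2·1 + 0·4; 7·3 + 0·1 + 4·4) = (44, 5, 37)
w2 = Lw1 = (5·44 + 1·5 + 7·37; 1·44 + 2·5 + 0·37; 7·44 + 0·5 + 4·37) = (484, 54, 456)
w3 = Lw2 = (5666, 592, 5212)
The requested component of w3 is 5212.

5212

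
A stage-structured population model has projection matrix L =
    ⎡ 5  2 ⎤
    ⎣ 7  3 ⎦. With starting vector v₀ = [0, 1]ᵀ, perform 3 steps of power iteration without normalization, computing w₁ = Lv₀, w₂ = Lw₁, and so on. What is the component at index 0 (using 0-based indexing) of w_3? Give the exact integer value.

w1 = Lv₀ = (5·0 + 2·1; 7·0 + 3·1) = (2, 3)
w2 = Lw1 = (5·2 + 2·3; 7·2 + 3·3) = (16, 23)
w3 = Lw2 = (126, 181)
The requested component of w3 is 126.

126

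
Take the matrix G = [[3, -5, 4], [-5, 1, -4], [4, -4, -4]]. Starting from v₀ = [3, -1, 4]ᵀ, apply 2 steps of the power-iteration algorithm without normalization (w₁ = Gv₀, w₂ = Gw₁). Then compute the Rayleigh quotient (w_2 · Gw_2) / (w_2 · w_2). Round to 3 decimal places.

λ ≈ 8.189

w1 = Gv₀ = (3·3 + (-5)·(-1) + 4·4; (-5)·3 + 1·(-1) + (-4)·4; 4·3 + (-4)·(-1) + (-4)·4) = (30, -32, 0)
w2 = Gw1 = (3·30 + (-5)·(-32) + 4·0; (-5)·30 + 1·(-32) + (-4)·0; 4·30 + (-4)·(-32) + (-4)·0) = (250, -182, 248)
Gw2 = (2652, -2424, 736)
w2·Gw2 = 250·2652 + (-182)·(-2424) + 248·736 = 1286696; w2·w2 = 250·250 + (-182)·(-182) + 248·248 = 157128
λ ≈ 1286696/157128 = 8.189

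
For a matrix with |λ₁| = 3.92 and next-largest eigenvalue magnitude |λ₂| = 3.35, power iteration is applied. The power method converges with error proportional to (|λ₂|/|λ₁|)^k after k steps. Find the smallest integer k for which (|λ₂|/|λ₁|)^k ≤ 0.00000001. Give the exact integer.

118

|λ₂/λ₁| = 3.35/3.92 = 0.85459
Need k ≥ ln(0.00000001) / ln(0.85459) = -18.4207 / -0.1571 ≈ 117.231
Smallest integer k satisfying the bound: 118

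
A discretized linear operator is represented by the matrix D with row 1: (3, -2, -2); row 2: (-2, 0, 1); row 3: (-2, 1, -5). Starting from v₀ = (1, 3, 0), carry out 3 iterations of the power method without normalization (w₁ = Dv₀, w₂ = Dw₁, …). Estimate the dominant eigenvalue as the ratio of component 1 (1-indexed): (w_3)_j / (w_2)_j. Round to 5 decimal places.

w1 = Dv₀ = (3·1 + (-2)·3 + (-2)·0; (-2)·1 + 0·3 + 1·0; (-2)·1 + 1·3 + (-5)·0) = (-3, -2, 1)
w2 = Dw1 = (3·(-3) + (-2)·(-2) + (-2)·1; (-2)·(-3) + 0·(-2) + 1·1; (-2)·(-3) + 1·(-2) + (-5)·1) = (-7, 7, -1)
w3 = Dw2 = (-33, 13, 26)
Ratio at component: -33 / -7 = 4.71429

4.71429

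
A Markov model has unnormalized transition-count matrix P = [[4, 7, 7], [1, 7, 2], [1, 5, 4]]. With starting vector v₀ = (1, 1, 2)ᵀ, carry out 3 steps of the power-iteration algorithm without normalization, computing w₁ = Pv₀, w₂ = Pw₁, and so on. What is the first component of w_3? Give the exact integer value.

w1 = Pv₀ = (25, 12, 14)
w2 = Pw1 = (282, 137, 141)
w3 = Pw2 = (3074, 1523, 1531)
The requested component of w3 is 3074.

3074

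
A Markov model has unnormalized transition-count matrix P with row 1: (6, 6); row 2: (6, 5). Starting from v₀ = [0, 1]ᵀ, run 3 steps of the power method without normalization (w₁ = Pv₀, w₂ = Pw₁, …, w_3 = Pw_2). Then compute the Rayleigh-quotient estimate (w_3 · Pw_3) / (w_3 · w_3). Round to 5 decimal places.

11.52080

w1 = Pv₀ = (6·0 + 6·1; 6·0 + 5·1) = (6, 5)
w2 = Pw1 = (6·6 + 6·5; 6·6 + 5·5) = (66, 61)
w3 = Pw2 = (762, 701)
Pw3 = (8778, 8077)
w3·Pw3 = 762·8778 + 701·8077 = 12350813; w3·w3 = 762·762 + 701·701 = 1072045
λ ≈ 12350813/1072045 = 11.52080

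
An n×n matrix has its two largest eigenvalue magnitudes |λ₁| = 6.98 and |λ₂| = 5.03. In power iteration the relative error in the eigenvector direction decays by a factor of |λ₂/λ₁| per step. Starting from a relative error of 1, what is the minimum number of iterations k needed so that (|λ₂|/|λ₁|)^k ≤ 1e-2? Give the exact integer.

|λ₂/λ₁| = 5.03/6.98 = 0.72063
Need k ≥ ln(1e-2) / ln(0.72063) = -4.6052 / -0.3276 ≈ 14.056
Smallest integer k satisfying the bound: 15

15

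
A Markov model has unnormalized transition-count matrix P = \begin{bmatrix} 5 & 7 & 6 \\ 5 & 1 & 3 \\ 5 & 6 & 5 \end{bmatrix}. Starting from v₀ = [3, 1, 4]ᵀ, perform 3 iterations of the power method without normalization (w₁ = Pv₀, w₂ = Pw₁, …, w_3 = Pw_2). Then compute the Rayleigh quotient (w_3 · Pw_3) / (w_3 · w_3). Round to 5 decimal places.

w1 = Pv₀ = (46, 28, 41)
w2 = Pw1 = (672, 381, 603)
w3 = Pw2 = (9645, 5550, 8661)
Pw3 = (139041, 79758, 124830)
w3·Pw3 = 9645·139041 + 5550·79758 + 8661·124830 = 2864859975; w3·w3 = 9645·9645 + 5550·5550 + 8661·8661 = 198841446
λ ≈ 2864859975/198841446 = 14.40776

14.40776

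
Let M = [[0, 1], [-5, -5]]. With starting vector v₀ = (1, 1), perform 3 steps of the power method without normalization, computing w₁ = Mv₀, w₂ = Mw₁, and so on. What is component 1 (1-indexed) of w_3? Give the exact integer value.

45

w1 = Mv₀ = (1, -10)
w2 = Mw1 = (-10, 45)
w3 = Mw2 = (45, -175)
The requested component of w3 is 45.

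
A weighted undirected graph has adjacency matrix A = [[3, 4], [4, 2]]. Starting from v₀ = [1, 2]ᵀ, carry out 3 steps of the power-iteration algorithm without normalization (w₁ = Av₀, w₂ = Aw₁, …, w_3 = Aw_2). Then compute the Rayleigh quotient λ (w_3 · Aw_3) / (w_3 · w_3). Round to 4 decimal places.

w1 = Av₀ = (3·1 + 4·2; 4·1 + 2·2) = (11, 8)
w2 = Aw1 = (3·11 + 4·8; 4·11 + 2·8) = (65, 60)
w3 = Aw2 = (435, 380)
Aw3 = (2825, 2500)
w3·Aw3 = 435·2825 + 380·2500 = 2178875; w3·w3 = 435·435 + 380·380 = 333625
λ ≈ 2178875/333625 = 6.5309

λ ≈ 6.5309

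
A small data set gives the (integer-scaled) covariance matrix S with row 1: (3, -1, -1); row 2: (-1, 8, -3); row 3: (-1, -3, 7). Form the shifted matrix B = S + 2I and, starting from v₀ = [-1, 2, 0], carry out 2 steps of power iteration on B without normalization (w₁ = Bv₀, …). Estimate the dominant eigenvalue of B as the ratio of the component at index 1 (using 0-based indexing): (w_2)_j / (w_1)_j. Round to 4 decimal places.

B = S + 2I has rows (5, -1, -1); (-1, 10, -3); (-1, -3, 9)
w1 = Bv₀ = (-7, 21, -5)
w2 = Bw1 = (-51, 232, -101)
Ratio: 232/21 = 11.0476

11.0476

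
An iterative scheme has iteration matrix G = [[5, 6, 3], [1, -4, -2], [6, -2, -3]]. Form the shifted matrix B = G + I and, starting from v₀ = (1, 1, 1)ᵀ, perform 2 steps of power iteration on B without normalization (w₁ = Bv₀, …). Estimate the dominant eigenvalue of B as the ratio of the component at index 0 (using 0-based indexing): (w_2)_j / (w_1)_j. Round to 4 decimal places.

μ ≈ 4.8000

B = G + I has rows (6, 6, 3); (1, -3, -2); (6, -2, -2)
w1 = Bv₀ = (6·1 + 6·1 + 3·1; 1·1 + (-3)·1 + (-2)·1; 6·1 + (-2)·1 + (-2)·1) = (15, -4, 2)
w2 = Bw1 = (6·15 + 6·(-4) + 3·2; 1·15 + (-3)·(-4) + (-2)·2; 6·15 + (-2)·(-4) + (-2)·2) = (72, 23, 94)
Ratio: 72/15 = 4.8000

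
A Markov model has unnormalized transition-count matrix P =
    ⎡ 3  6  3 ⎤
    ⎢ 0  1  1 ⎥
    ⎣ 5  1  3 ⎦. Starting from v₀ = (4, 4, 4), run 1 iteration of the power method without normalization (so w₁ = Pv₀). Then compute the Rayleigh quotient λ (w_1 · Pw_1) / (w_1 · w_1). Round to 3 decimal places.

w1 = Pv₀ = (3·4 + 6·4 + 3·4; 0·4 + 1·4 + 1·4; 5·4 + 1·4 + 3·4) = (48, 8, 36)
Pw1 = (300, 44, 356)
w1·Pw1 = 48·300 + 8·44 + 36·356 = 27568; w1·w1 = 48·48 + 8·8 + 36·36 = 3664
λ ≈ 27568/3664 = 7.524

7.524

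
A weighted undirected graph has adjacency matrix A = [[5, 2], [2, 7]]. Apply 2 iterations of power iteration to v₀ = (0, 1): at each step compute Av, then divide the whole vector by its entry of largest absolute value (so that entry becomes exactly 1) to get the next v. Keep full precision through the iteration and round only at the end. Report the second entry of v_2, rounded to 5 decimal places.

1.00000

Av0 = (2.000000, 7.000000); divide by 7.000000 → v1 = (0.285714, 1.000000)
Av1 = (3.428571, 7.571429); divide by 7.571429 → v2 = (0.452830, 1.000000)
Requested entry of v2: 53/53 = 1.00000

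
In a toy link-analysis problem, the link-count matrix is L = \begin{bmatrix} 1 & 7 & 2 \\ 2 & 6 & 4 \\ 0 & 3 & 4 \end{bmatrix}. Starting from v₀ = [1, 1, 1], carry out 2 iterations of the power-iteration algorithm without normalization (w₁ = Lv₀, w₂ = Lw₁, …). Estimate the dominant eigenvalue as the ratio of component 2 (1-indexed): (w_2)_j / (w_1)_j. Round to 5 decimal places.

λ ≈ 10.00000

w1 = Lv₀ = (10, 12, 7)
w2 = Lw1 = (108, 120, 64)
Ratio at component: 120 / 12 = 10.00000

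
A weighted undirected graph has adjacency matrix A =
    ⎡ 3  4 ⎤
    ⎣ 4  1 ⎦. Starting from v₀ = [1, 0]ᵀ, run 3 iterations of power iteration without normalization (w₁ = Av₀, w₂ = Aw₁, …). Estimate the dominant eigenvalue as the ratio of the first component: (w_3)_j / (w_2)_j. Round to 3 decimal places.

5.560

w1 = Av₀ = (3, 4)
w2 = Aw1 = (25, 16)
w3 = Aw2 = (139, 116)
Ratio at component: 139 / 25 = 5.560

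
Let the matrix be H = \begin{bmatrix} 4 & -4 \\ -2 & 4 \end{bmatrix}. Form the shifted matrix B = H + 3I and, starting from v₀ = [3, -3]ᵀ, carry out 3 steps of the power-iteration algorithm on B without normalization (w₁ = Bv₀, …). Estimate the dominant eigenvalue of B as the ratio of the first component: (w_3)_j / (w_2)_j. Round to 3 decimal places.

μ ≈ 10.009

B = H + 3I has rows (7, -4); (-2, 7)
w1 = Bv₀ = (33, -27)
w2 = Bw1 = (339, -255)
w3 = Bw2 = (3393, -2463)
Ratio: 3393/339 = 10.009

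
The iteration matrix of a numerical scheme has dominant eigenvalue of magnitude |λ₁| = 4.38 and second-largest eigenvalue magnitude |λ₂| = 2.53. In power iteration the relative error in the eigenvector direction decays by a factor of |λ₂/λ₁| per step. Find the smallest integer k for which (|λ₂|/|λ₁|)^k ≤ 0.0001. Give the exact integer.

17

|λ₂/λ₁| = 2.53/4.38 = 0.57763
Need k ≥ ln(0.0001) / ln(0.57763) = -9.2103 / -0.5488 ≈ 16.782
Smallest integer k satisfying the bound: 17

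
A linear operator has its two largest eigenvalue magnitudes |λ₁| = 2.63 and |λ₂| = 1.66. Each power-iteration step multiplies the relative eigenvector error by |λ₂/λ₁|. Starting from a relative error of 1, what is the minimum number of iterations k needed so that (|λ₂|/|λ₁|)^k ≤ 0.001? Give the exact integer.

|λ₂/λ₁| = 1.66/2.63 = 0.63118
Need k ≥ ln(0.001) / ln(0.63118) = -6.9078 / -0.4602 ≈ 15.011
Smallest integer k satisfying the bound: 16

16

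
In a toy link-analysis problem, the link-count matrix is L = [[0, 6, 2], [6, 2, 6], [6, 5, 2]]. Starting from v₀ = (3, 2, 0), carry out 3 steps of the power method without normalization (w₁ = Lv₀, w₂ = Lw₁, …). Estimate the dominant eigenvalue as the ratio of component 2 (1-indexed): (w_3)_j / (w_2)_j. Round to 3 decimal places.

w1 = Lv₀ = (0·3 + 6·2 + 2·0; 6·3 + 2·2 + 6·0; 6·3 + 5·2 + 2·0) = (12, 22, 28)
w2 = Lw1 = (0·12 + 6·22 + 2·28; 6·12 + 2·22 + 6·28; 6·12 + 5·22 + 2·28) = (188, 284, 238)
w3 = Lw2 = (2180, 3124, 3024)
Ratio at component: 3124 / 284 = 11.000

λ ≈ 11.000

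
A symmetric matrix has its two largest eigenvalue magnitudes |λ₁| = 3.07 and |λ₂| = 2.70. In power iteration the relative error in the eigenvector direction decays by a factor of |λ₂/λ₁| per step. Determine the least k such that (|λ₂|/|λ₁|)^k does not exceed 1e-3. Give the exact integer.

|λ₂/λ₁| = 2.70/3.07 = 0.87948
Need k ≥ ln(1e-3) / ln(0.87948) = -6.9078 / -0.1284 ≈ 53.788
Smallest integer k satisfying the bound: 54

54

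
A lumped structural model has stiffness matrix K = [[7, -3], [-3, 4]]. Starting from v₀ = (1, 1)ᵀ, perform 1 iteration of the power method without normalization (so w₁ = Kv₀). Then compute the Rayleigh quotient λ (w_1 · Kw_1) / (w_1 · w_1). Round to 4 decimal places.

w1 = Kv₀ = (4, 1)
Kw1 = (25, -8)
w1·Kw1 = 4·25 + 1·(-8) = 92; w1·w1 = 4·4 + 1·1 = 17
λ ≈ 92/17 = 5.4118

λ ≈ 5.4118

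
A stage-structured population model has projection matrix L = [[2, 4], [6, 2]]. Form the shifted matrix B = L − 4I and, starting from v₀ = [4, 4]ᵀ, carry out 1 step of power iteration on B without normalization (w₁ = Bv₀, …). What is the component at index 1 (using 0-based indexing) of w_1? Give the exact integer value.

16

B = L − 4I has rows (-2, 4); (6, -2)
w1 = Bv₀ = (8, 16)
Requested component of w1: 16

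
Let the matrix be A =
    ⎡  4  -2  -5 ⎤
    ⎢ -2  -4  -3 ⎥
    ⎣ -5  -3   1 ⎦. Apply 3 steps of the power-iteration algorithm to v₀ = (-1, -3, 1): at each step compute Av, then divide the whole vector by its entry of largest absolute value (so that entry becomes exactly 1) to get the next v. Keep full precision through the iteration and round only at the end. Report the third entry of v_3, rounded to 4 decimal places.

Av0 = (-3.00000, 11.00000, 15.00000); divide by 15.00000 → v1 = (-0.20000, 0.73333, 1.00000)
Av1 = (-7.26667, -5.53333, -0.20000); divide by -7.26667 → v2 = (1.00000, 0.76147, 0.02752)
Av2 = (2.33945, -5.12844, -7.25688); divide by -7.25688 → v3 = (-0.32238, 0.70670, 1.00000)
Requested entry of v3: 791/791 = 1.0000

1.0000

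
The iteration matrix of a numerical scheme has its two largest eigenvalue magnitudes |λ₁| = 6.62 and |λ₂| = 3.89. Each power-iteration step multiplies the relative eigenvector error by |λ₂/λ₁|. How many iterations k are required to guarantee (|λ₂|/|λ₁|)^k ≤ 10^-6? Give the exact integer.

|λ₂/λ₁| = 3.89/6.62 = 0.58761
Need k ≥ ln(10^-6) / ln(0.58761) = -13.8155 / -0.5317 ≈ 25.984
Smallest integer k satisfying the bound: 26

26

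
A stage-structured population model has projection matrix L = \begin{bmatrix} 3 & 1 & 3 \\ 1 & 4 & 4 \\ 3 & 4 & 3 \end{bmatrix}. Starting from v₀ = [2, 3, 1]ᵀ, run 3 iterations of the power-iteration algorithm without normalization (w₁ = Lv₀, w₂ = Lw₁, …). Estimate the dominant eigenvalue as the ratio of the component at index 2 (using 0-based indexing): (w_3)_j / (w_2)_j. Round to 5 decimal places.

w1 = Lv₀ = (3·2 + 1·3 + 3·1; 1·2 + 4·3 + 4·1; 3·2 + 4·3 + 3·1) = (12, 18, 21)
w2 = Lw1 = (3·12 + 1·18 + 3·21; 1·12 + 4·18 + 4·21; 3·12 + 4·18 + 3·21) = (117, 168, 171)
w3 = Lw2 = (1032, 1473, 1536)
Ratio at component: 1536 / 171 = 8.98246

λ ≈ 8.98246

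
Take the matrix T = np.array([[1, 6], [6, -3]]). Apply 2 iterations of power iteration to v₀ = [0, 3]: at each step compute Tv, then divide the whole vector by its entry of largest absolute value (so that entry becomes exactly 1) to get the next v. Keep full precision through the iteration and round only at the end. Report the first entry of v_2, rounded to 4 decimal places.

-0.2667

Tv0 = (18.00000, -9.00000); divide by 18.00000 → v1 = (1.00000, -0.50000)
Tv1 = (-2.00000, 7.50000); divide by 7.50000 → v2 = (-0.26667, 1.00000)
Requested entry of v2: -36/135 = -0.2667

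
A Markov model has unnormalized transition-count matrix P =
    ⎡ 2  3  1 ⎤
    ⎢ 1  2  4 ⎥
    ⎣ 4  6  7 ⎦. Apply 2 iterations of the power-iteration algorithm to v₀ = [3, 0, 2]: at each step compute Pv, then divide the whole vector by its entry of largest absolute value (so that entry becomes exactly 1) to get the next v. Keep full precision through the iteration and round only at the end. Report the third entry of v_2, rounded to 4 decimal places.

1.0000

Pv0 = (8.00000, 11.00000, 26.00000); divide by 26.00000 → v1 = (0.30769, 0.42308, 1.00000)
Pv1 = (2.88462, 5.15385, 10.76923); divide by 10.76923 → v2 = (0.26786, 0.47857, 1.00000)
Requested entry of v2: 280/280 = 1.0000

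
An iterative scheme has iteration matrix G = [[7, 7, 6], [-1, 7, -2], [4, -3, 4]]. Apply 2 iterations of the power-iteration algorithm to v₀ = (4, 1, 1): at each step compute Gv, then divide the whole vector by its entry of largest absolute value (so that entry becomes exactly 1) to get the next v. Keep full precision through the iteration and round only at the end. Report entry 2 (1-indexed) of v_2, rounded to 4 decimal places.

-0.1717

Gv0 = (41.00000, 1.00000, 17.00000); divide by 41.00000 → v1 = (1.00000, 0.02439, 0.41463)
Gv1 = (9.65854, -1.65854, 5.58537); divide by 9.65854 → v2 = (1.00000, -0.17172, 0.57828)
Requested entry of v2: -68/396 = -0.1717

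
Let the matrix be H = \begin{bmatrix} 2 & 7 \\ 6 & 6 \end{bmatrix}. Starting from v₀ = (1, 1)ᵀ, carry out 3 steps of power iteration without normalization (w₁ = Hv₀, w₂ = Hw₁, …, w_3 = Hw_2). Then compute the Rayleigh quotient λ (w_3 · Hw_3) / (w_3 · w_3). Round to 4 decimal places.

w1 = Hv₀ = (2·1 + 7·1; 6·1 + 6·1) = (9, 12)
w2 = Hw1 = (2·9 + 7·12; 6·9 + 6·12) = (102, 126)
w3 = Hw2 = (1086, 1368)
Hw3 = (11748, 14724)
w3·Hw3 = 1086·11748 + 1368·14724 = 32900760; w3·w3 = 1086·1086 + 1368·1368 = 3050820
λ ≈ 32900760/3050820 = 10.7842

10.7842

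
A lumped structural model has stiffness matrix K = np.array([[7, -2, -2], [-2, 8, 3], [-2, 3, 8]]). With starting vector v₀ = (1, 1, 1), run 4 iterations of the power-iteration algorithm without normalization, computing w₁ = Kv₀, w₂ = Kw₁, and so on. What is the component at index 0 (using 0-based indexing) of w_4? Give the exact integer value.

-7551

w1 = Kv₀ = (3, 9, 9)
w2 = Kw1 = (-15, 93, 93)
w3 = Kw2 = (-477, 1053, 1053)
w4 = Kw3 = (-7551, 12537, 12537)
The requested component of w4 is -7551.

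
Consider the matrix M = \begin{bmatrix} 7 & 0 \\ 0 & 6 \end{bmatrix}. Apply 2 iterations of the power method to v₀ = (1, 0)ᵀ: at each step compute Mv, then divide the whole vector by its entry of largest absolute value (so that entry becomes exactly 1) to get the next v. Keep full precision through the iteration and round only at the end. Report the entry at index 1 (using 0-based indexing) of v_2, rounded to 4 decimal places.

0.0000

Mv0 = (7.00000, 0.00000); divide by 7.00000 → v1 = (1.00000, 0.00000)
Mv1 = (7.00000, 0.00000); divide by 7.00000 → v2 = (1.00000, 0.00000)
Requested entry of v2: 0/49 = 0.0000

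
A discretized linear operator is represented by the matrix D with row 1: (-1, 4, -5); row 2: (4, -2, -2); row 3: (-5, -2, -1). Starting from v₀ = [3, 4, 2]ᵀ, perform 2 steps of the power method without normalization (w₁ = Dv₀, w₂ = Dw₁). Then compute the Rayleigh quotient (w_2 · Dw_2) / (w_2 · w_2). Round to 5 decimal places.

λ ≈ 1.23008

w1 = Dv₀ = ((-1)·3 + 4·4 + (-5)·2; 4·3 + (-2)·4 + (-2)·2; (-5)·3 + (-2)·4 + (-1)·2) = (3, 0, -25)
w2 = Dw1 = ((-1)·3 + 4·0 + (-5)·(-25); 4·3 + (-2)·0 + (-2)·(-25); (-5)·3 + (-2)·0 + (-1)·(-25)) = (122, 62, 10)
Dw2 = (76, 344, -744)
w2·Dw2 = 122·76 + 62·344 + 10·(-744) = 23160; w2·w2 = 122·122 + 62·62 + 10·10 = 18828
λ ≈ 23160/18828 = 1.23008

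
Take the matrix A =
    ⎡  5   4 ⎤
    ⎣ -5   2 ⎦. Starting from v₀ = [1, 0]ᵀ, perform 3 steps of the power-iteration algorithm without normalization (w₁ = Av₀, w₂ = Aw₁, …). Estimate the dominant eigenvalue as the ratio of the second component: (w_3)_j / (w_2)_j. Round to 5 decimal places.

w1 = Av₀ = (5, -5)
w2 = Aw1 = (5, -35)
w3 = Aw2 = (-115, -95)
Ratio at component: -95 / -35 = 2.71429

2.71429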